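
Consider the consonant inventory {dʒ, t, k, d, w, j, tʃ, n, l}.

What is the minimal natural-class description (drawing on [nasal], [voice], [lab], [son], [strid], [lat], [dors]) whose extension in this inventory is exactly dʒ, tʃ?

[+strid]

Every target segment is [+strident] and no other inventory member is, so one feature is enough.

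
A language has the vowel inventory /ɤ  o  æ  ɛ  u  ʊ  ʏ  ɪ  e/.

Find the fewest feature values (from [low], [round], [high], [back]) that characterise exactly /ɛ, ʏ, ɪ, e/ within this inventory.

[−low, −back]

/ɛ, ʏ, ɪ, e/ are all [−low], [−back], and no other segment in the inventory matches both values. Dropping any one of them over-generates: [−back] alone would also admit /æ/; [−low] alone would also admit /ɤ, o, u, ʊ/. No other single listed feature picks out exactly this set either, so fewer than two features will not do.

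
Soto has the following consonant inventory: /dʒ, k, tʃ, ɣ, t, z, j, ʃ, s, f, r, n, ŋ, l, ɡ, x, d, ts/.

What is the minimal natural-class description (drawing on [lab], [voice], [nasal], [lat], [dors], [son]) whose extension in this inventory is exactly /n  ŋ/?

Every target segment is [+nasal] and no other inventory member is, so one feature is enough.

[+nasal]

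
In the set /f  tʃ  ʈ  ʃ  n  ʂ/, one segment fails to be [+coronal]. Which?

/f/ is the voiceless labiodental fricative, which is [-coronal]; the rest — /n, tʃ, ʂ, ʈ, ʃ/ — are [+coronal].

f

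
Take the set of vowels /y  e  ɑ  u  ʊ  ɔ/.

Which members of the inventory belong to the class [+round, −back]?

Among the inventory, the [+round] segments are /y, u, ʊ, ɔ/.
Among these, [−back] leaves /y/.

y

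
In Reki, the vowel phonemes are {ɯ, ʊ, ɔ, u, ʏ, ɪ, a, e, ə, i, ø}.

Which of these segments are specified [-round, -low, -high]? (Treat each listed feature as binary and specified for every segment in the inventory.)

e, ə

The [-round] segments are /ɯ, ɪ, a, e, ə, i/.
Intersecting with [-low] gives /ɯ, ɪ, e, ə, i/.
Of those, [-high] leaves /e, ə/.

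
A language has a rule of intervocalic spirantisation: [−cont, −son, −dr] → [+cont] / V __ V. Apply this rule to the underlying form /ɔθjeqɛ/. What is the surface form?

Only /q/ occurs between two vowels (/e/ __ /ɛ/) and matches the structural description. It is a voiceless uvular stop, so [−cont, −son, −dr] holds; changing it to [+continuant] with all other features held fixed yields /χ/ (voiceless uvular fricative). No other segment meets both the structural description and the environment, so the output is [ɔθjeχɛ].

[ɔθjeχɛ]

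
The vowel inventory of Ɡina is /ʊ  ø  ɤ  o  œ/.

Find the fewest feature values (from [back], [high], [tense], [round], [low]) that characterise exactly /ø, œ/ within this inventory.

[-back]

/ø, œ/ are exactly the [-back] segments in the inventory, so a single feature suffices.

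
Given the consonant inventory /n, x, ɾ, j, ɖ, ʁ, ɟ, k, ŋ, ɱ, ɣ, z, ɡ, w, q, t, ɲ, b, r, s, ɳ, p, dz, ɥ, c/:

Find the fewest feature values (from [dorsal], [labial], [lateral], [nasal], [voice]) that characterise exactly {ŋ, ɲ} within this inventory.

Every target segment is [+nasal], [+dorsal]; each remaining inventory member fails at least one of these. Each conjunct is needed — [+dorsal] alone would also admit /x, j, ʁ, ɟ, …/; [+nasal] alone would also admit /n, ɱ, ɳ/ — and no other single listed feature has exactly this extension, so two is the minimum.

[+nasal, +dorsal]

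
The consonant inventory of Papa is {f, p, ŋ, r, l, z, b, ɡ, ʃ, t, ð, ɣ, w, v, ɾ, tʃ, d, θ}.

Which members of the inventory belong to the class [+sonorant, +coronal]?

r, l, ɾ

Eliminate segments failing any feature: /f, p, z, b, ɡ, ʃ, t, ð, ɣ, v, tʃ, d, θ/ are [−sonorant]; /ŋ, w/ are [−coronal]. The remaining /r, l, ɾ/ satisfy [+sonorant], [+coronal].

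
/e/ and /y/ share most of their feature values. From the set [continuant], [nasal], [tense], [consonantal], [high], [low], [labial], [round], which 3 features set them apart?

[labial], [round], [high]

/e/ (mid front unrounded tense vowel) and /y/ (high front rounded tense vowel) agree on [+continuant], [−nasal], [+tense], [−consonantal], [−low]. They differ on [labial] (/e/ [−], /y/ [+]), [round] (/e/ [−], /y/ [+]), [high] (/e/ [−], /y/ [+]).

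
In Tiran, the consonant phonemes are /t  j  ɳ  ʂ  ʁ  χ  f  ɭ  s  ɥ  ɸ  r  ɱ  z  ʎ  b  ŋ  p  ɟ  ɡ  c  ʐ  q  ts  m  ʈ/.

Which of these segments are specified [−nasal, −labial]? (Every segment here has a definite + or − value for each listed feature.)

t, j, ʂ, ʁ, χ, ɭ, s, r, z, ʎ, ɟ, ɡ, c, ʐ, q, ts, ʈ

Checking each segment against [−nasal], [−labial]: /t/ (voiceless alveolar stop), /j/ (palatal glide), /ʂ/ (voiceless retroflex fricative), /ʁ/ (voiced uvular fricative), /χ/ (voiceless uvular fricative), /ɭ/ (retroflex lateral approximant), among others, satisfy every feature; every other segment in the inventory fails at least one.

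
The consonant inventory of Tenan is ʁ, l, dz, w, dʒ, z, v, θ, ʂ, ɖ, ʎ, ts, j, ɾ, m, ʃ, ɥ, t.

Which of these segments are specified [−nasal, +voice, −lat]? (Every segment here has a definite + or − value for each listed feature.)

The [−nasal] segments are /ʁ, l, dz, w, dʒ, z, v, θ, ʂ, ɖ, ʎ, ts, j, ɾ, ʃ, ɥ, t/.
Then [+voice] gives /ʁ, l, dz, w, dʒ, z, v, ɖ, ʎ, j, ɾ, ɥ/.
Then [−lateral] leaves /ʁ, dz, w, dʒ, z, v, ɖ, j, ɾ, ɥ/.

ʁ, dz, w, dʒ, z, v, ɖ, j, ɾ, ɥ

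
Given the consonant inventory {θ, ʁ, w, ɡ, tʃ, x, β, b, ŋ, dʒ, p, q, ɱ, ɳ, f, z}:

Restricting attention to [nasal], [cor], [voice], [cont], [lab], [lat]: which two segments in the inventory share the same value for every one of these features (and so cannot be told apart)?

/w/ (labial-velar glide) and /β/ (voiced bilabial fricative) are both [−nasal], [−coronal], [+voice], [+continuant], [+labial], [−lateral], so none of the listed features separates them. (They do differ in [sonorant], [round] and [dorsal], which are not among the given features.) Every other pair in the inventory differs on at least one listed feature.

w, β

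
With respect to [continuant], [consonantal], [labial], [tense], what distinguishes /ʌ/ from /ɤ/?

/ʌ/ (mid back unrounded lax vowel) and /ɤ/ (mid back unrounded tense vowel) agree on [+continuant], [−consonantal], [−labial]. They differ on [tense] (/ʌ/ [−], /ɤ/ [+]).

[tense]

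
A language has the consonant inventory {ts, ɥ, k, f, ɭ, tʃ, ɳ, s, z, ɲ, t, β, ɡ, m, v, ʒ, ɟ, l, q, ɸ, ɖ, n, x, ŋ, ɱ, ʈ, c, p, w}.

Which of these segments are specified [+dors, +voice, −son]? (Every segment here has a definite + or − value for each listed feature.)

Eliminate segments failing any feature: /ts, f, ɭ, tʃ, ɳ, s, z, t, β, m, v, ʒ, l, ɸ, ɖ, n, ɱ, ʈ, p/ are [−dorsal]; /ɥ, ɲ, ŋ, w/ are [+sonorant]; /k, q, x, c/ are [−voice]. The remaining /ɡ, ɟ/ satisfy [+dorsal], [+voice], [−sonorant].

ɡ, ɟ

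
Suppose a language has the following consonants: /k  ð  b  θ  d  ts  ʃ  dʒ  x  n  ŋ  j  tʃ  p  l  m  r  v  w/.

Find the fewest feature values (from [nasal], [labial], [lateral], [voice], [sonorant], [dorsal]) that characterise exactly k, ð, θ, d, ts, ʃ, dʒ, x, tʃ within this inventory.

[−sonorant, −labial]

/k, ð, θ, d, ts, ʃ, dʒ, x, tʃ/ are all [−sonorant], [−labial], and no other segment in the inventory matches both values. Dropping any one of them over-generates: [−labial] alone would also admit /n, ŋ, j, l, …/; [−sonorant] alone would also admit /b, p, v/. No other single listed feature picks out exactly this set either, so fewer than two features will not do.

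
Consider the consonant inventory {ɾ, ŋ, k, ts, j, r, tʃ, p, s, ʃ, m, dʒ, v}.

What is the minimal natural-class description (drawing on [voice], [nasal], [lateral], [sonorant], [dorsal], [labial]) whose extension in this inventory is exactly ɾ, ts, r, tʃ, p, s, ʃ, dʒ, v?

/ɾ, ts, r, tʃ, p, s, ʃ, dʒ, v/ are all [−nasal], [−dorsal], and no other segment in the inventory matches both values. Dropping any one of them over-generates: [−dorsal] alone would also admit /m/; [−nasal] alone would also admit /k, j/. No other single listed feature picks out exactly this set either, so fewer than two features will not do.

[−nasal, −dorsal]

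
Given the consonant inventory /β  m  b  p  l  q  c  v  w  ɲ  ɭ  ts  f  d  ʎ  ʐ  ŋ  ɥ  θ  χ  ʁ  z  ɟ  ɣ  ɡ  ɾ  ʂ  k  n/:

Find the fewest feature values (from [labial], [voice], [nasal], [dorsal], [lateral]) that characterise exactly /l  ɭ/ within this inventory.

[+lateral, −dorsal]

The class [+lateral], [−dorsal] has exactly /l, ɭ/ as its extension in this inventory. No smaller conjunction from the listed features achieves this: [−dorsal] alone would also admit /β, m, b, p, …/; [+lateral] alone would also admit /ʎ/; and checking the remaining single features turns up none with this extension.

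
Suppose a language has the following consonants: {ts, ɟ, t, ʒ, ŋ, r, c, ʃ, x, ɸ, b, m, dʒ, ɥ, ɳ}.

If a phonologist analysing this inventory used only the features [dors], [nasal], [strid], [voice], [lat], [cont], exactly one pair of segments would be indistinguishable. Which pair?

/m/ (bilabial nasal) and /ɳ/ (retroflex nasal) are both [−dorsal], [+nasal], [−strident], [+voice], [−lateral], [−continuant], so none of the listed features separates them. (They do differ in [labial] and [coronal], which are not among the given features.) Every other pair in the inventory differs on at least one listed feature.

m, ɳ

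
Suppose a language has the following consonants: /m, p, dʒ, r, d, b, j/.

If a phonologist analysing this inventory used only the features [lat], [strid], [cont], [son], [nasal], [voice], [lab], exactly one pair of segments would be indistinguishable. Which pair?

j, r

On the given features, /j/ and /r/ have an identical profile: [−lateral], [−strident], [+continuant], [+sonorant], [−nasal], [+voice], [−labial]. No other two segments in the inventory coincide on all 7 features. (They do differ in [dorsal], which is not among the given features.)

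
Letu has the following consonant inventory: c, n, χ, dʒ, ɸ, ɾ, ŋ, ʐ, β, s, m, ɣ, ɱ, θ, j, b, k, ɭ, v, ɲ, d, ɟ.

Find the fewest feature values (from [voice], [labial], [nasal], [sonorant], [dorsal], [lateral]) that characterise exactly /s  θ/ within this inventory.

[-voice, -labial, -dorsal]

The class [-voice], [-labial], [-dorsal] has exactly /s, θ/ as its extension in this inventory. No smaller conjunction from the listed features achieves this: [-labial, -dorsal] alone would also admit /n, dʒ, ɾ, ʐ, …/; [-voice, -dorsal] alone would also admit /ɸ/; [-voice, -labial] alone would also admit /c, χ, k/; and checking the remaining two-feature bundles turns up none with this extension.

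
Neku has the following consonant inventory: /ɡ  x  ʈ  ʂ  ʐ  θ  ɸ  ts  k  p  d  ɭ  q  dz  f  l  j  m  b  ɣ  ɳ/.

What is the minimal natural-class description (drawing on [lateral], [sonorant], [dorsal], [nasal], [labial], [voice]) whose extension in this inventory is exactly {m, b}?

[+voice, +labial]

Every target segment is [+voice], [+labial]; each remaining inventory member fails at least one of these. Each conjunct is needed — [+labial] alone would also admit /ɸ, p, f/; [+voice] alone would also admit /ɡ, ʐ, d, ɭ, …/ — and no other single listed feature has exactly this extension, so two is the minimum.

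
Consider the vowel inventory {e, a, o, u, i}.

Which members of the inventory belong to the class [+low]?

a

The feature [low] marks segments produced with the tongue body lowered. In this inventory /a/ has that property, so it is [+low]; /e, o, u, i/ are [−low].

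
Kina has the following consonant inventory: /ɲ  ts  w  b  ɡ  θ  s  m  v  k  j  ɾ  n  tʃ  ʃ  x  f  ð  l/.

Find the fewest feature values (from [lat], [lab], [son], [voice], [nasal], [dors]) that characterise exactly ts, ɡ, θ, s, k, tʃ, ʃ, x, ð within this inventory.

[−son, −lab]

/ts, ɡ, θ, s, k, tʃ, ʃ, x, ð/ are all [−sonorant], [−labial], and no other segment in the inventory matches both values. Dropping any one of them over-generates: [−labial] alone would also admit /ɲ, j, ɾ, n, …/; [−sonorant] alone would also admit /b, v, f/. No other single listed feature picks out exactly this set either, so fewer than two features will not do.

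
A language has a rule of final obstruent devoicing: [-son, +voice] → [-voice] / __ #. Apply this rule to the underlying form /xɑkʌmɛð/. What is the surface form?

[xɑkʌmɛθ]

The only segment in the rule's environment that also matches [-son, +voice] is /ð/. Applying [-voice] turns the voiced dental fricative into /θ/ (voiceless dental fricative), giving [xɑkʌmɛθ].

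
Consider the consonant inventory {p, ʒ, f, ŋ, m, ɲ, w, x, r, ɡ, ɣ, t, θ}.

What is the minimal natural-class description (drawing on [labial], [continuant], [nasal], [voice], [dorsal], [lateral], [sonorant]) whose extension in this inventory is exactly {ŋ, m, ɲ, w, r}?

[+sonorant]

Every target segment is [+sonorant] and no other inventory member is, so one feature is enough.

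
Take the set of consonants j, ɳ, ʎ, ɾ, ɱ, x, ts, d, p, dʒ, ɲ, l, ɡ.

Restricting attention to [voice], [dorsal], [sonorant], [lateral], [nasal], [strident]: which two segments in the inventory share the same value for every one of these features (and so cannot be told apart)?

On the given features, /ɱ/ and /ɳ/ have an identical profile: [+voice], [−dorsal], [+sonorant], [−lateral], [+nasal], [−strident]. No other two segments in the inventory coincide on all 6 features. (They do differ in [labial] and [coronal], which are not among the given features.)

ɱ, ɳ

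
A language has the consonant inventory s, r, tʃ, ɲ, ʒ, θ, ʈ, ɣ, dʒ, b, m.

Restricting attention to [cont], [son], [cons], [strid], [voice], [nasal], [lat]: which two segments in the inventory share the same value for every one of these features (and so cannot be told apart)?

m, ɲ

/m/ (bilabial nasal) and /ɲ/ (palatal nasal) are both [-continuant], [+sonorant], [+consonantal], [-strident], [+voice], [+nasal], [-lateral], so none of the listed features separates them. (They do differ in [labial] and [dorsal], which are not among the given features.) Every other pair in the inventory differs on at least one listed feature.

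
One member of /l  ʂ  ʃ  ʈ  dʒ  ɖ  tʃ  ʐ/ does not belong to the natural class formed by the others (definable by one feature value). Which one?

l

[anterior] (equivalently [sonorant], [lateral]) groups all but one: /ʐ, ʈ, ʃ, ʂ, ɖ, dʒ, tʃ/ share [−anterior] while /l/ (alveolar lateral approximant) alone is [+anterior]. Removing any other segment would not leave a single-feature class that excludes it.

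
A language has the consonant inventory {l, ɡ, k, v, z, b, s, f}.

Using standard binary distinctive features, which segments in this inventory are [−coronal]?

ɡ, k, v, b, f

The feature [coronal] marks segments articulated with the tongue front (tip or blade). In this inventory /ɡ, k, v, b, f/ lack that property, so they are [−coronal]; /l, z, s/ are [+coronal].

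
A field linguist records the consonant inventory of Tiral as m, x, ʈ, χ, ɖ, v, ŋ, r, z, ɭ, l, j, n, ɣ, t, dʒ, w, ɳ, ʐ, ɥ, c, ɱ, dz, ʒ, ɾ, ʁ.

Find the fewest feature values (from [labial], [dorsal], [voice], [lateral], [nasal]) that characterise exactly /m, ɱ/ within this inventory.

Every target segment is [+nasal], [+labial]; each remaining inventory member fails at least one of these. Each conjunct is needed — [+labial] alone would also admit /v, w, ɥ/; [+nasal] alone would also admit /ŋ, n, ɳ/ — and no other single listed feature has exactly this extension, so two is the minimum.

[+nasal, +labial]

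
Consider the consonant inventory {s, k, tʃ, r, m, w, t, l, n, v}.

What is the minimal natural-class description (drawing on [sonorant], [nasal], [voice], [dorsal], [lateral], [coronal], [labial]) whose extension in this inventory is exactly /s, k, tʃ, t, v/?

The target set is precisely the extension of [−sonorant] in this inventory.

[−sonorant]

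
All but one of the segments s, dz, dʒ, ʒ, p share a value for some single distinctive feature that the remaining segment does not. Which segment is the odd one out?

p

[strident] (equivalently [labial], [coronal]) groups all but one: /ʒ, s, dz, dʒ/ share [+strident] while /p/ (voiceless bilabial stop) alone is [-strident]. Removing any other segment would not leave a single-feature class that excludes it.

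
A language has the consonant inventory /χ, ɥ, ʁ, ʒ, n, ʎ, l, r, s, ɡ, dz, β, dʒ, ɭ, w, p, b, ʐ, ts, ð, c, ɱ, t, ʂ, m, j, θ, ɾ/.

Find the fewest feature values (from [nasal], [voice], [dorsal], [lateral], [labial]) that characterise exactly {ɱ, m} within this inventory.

[+nasal, +labial]

/ɱ, m/ are all [+nasal], [+labial], and no other segment in the inventory matches both values. Dropping any one of them over-generates: [+labial] alone would also admit /ɥ, β, w, p, …/; [+nasal] alone would also admit /n/. No other single listed feature picks out exactly this set either, so fewer than two features will not do.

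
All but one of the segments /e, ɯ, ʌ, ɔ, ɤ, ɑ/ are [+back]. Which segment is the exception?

e

Every segment except /e/ is [+back]. /e/ (mid front unrounded tense vowel) is [-back], so it is the exception.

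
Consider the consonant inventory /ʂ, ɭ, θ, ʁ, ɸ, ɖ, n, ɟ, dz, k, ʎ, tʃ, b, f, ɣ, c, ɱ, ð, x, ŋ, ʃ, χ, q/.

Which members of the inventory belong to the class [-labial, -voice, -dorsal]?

ʂ, θ, tʃ, ʃ

Among the inventory, the [-labial] segments are /ʂ, ɭ, θ, ʁ, ɖ, n, ɟ, dz, k, ʎ, tʃ, ɣ, c, ð, x, ŋ, ʃ, χ, q/.
Intersecting with [-voice] gives /ʂ, θ, k, tʃ, c, x, ʃ, χ, q/.
Intersecting with [-dorsal] leaves /ʂ, θ, tʃ, ʃ/.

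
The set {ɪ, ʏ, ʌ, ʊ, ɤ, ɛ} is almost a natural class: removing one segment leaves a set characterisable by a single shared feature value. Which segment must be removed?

ɤ

/ʊ, ʌ, ɪ, ɛ, ʏ/ are all [−tense], but /ɤ/ (mid back unrounded tense vowel) is [+tense]. No other single segment can be removed to leave a set sharing one feature value that the removed segment lacks, so /ɤ/ is the odd one out.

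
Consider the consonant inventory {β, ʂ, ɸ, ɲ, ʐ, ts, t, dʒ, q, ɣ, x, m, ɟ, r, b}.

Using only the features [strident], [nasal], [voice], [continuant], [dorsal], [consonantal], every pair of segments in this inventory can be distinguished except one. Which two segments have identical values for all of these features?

/β/ (voiced bilabial fricative) and /r/ (alveolar trill) are both [−strident], [−nasal], [+voice], [+continuant], [−dorsal], [+consonantal], so none of the listed features separates them. (They do differ in [sonorant], [labial] and [coronal], which are not among the given features.) Every other pair in the inventory differs on at least one listed feature.

β, r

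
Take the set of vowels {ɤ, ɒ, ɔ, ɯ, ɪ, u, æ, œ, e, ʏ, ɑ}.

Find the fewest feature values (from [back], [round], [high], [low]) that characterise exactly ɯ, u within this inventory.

/ɯ, u/ are all [+high], [+back], and no other segment in the inventory matches both values. Dropping any one of them over-generates: [+back] alone would also admit /ɤ, ɒ, ɔ, ɑ/; [+high] alone would also admit /ɪ, ʏ/. No other single listed feature picks out exactly this set either, so fewer than two features will not do.

[+high, +back]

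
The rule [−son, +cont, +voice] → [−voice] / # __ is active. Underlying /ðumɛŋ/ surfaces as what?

[θumɛŋ]

/ð/ satisfies [−son, +cont, +voice] and sits in # __. The [−voice] counterpart of the voiced dental fricative is /θ/. Other segments in /ðumɛŋ/ either fail the structural description or are not in the environment, so the surface form is [θumɛŋ].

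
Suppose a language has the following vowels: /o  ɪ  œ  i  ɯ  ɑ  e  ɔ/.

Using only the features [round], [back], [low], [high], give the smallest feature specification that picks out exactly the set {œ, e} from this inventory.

[−high, −back]

Every target segment is [−high], [−back]; each remaining inventory member fails at least one of these. Each conjunct is needed — [−back] alone would also admit /ɪ, i/; [−high] alone would also admit /o, ɑ, ɔ/ — and no other single listed feature has exactly this extension, so two is the minimum.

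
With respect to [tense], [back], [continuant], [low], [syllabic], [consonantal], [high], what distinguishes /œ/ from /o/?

/œ/ (mid front rounded lax vowel) and /o/ (mid back rounded tense vowel) agree on [+continuant], [−low], [+syllabic], [−consonantal], [−high]. They differ on [back] (/œ/ [−], /o/ [+]), [tense] (/œ/ [−], /o/ [+]).

[back], [tense]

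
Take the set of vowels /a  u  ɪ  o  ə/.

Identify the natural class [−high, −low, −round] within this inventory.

ə

Among the inventory, the [−high] segments are /a, o, ə/.
Intersecting with [−low] gives /o, ə/.
Then [−round] leaves /ə/.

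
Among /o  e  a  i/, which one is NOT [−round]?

o

Every segment except /o/ is [−round]. /o/ (mid back rounded tense vowel) is [+round], so it is the exception.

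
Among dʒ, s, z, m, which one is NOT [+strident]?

m

/dʒ, s, z/ are all [+strident]; /m/ (bilabial nasal) is [-strident].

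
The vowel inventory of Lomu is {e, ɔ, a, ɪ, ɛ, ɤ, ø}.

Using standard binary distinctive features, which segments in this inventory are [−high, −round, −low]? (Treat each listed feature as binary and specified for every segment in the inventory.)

e, ɛ, ɤ

Eliminate segments failing any feature: /ɔ, ø/ are [+round]; /a/ is [+low]; /ɪ/ is [+high]. The remaining /e, ɛ, ɤ/ satisfy [−high], [−round], [−low].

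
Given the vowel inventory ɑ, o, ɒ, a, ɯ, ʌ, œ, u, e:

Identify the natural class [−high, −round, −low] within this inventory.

Among the inventory, the [−high] segments are /ɑ, o, ɒ, a, ʌ, œ, e/.
Among these, [−round] gives /ɑ, a, ʌ, e/.
Of those, [−low] leaves /ʌ, e/.

ʌ, e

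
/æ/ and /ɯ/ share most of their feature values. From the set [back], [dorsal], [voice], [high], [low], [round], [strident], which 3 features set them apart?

[high], [low], [back]

The two segments share [+dorsal], [+voice], [-round], [-strident]. The only features from the list on which they differ: /æ/ is [-high] while /ɯ/ is [+high]; /æ/ is [+low] while /ɯ/ is [-low]; /æ/ is [-back] while /ɯ/ is [+back].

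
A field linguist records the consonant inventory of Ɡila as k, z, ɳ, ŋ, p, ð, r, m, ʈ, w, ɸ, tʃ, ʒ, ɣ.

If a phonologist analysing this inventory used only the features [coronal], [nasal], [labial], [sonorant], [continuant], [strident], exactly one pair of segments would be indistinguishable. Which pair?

On the given features, /ʒ/ and /z/ have an identical profile: [+coronal], [-nasal], [-labial], [-sonorant], [+continuant], [+strident]. No other two segments in the inventory coincide on all 6 features. (They do differ in [anterior] and [distributed], which are not among the given features.)

ʒ, z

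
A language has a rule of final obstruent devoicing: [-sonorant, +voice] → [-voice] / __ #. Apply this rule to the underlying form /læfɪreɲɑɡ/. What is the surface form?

The only segment in the rule's environment that also matches [-sonorant, +voice] is /ɡ/. Applying [-voice] turns the voiced velar stop into /k/ (voiceless velar stop), giving [læfɪreɲɑk].

[læfɪreɲɑk]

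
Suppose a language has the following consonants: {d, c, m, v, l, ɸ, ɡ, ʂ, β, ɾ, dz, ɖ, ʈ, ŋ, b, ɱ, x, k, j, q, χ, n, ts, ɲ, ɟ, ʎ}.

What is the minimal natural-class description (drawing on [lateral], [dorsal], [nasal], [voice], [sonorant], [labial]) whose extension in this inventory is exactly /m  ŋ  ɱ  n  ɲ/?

[+nasal]

The target set is precisely the extension of [+nasal] in this inventory.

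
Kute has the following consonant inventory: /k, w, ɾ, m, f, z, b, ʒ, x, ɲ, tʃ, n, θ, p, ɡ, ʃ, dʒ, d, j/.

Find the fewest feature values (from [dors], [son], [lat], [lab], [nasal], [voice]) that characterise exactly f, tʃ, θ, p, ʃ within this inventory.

The class [−voice], [−dorsal] has exactly /f, tʃ, θ, p, ʃ/ as its extension in this inventory. No smaller conjunction from the listed features achieves this: [−dorsal] alone would also admit /ɾ, m, z, b, …/; [−voice] alone would also admit /k, x/; and checking the remaining single features turns up none with this extension.

[−voice, −dors]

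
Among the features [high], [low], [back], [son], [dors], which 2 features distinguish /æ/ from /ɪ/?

[high], [low]

/æ/ is the low front unrounded vowel and /ɪ/ is the high front unrounded lax vowel. Both are [-back], [+sonorant], [+dorsal]. /æ/ is [-high] while /ɪ/ is [+high]; /æ/ is [+low] while /ɪ/ is [-low], so the distinguishing features are [high], [low].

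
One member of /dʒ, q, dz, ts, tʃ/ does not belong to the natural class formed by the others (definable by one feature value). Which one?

/tʃ, dʒ, dz, ts/ are all [+delayed release], but /q/ (voiceless uvular stop) is [−delayed release]. No other single segment can be removed to leave a set sharing one feature value that the removed segment lacks, so /q/ is the odd one out.

q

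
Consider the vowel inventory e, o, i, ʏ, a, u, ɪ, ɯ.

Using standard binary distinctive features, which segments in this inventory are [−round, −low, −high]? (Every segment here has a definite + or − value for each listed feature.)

e

The [−round] segments are /e, i, a, ɪ, ɯ/.
Among these, [−low] gives /e, i, ɪ, ɯ/.
Within that set, [−high] leaves /e/.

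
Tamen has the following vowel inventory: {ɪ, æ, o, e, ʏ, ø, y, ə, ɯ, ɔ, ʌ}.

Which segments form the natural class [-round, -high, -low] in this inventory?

Eliminate segments failing any feature: /ɪ, ɯ/ are [+high]; /æ/ is [+low]; /o, ʏ, ø, y, ɔ/ are [+round]. The remaining /e, ə, ʌ/ satisfy [-round], [-high], [-low].

e, ə, ʌ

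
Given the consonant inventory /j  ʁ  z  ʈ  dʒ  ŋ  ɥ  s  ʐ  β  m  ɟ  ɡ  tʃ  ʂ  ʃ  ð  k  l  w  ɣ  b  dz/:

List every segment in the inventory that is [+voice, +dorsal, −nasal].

j, ʁ, ɥ, ɟ, ɡ, w, ɣ

First, the [+voice] segments are /j, ʁ, z, dʒ, ŋ, ɥ, ʐ, β, m, ɟ, ɡ, ð, l, w, ɣ, b, dz/.
Within that set, [+dorsal] gives /j, ʁ, ŋ, ɥ, ɟ, ɡ, w, ɣ/.
Of those, [−nasal] leaves /j, ʁ, ɥ, ɟ, ɡ, w, ɣ/.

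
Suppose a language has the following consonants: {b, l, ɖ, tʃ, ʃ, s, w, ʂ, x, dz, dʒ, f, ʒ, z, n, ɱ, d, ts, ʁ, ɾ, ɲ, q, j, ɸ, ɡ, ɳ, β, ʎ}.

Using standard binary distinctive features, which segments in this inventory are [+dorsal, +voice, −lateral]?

Checking each segment against [+dorsal], [+voice], [−lateral]: /w/ (labial-velar glide), /ʁ/ (voiced uvular fricative), /ɲ/ (palatal nasal), /j/ (palatal glide), /ɡ/ (voiced velar stop) satisfy every feature; every other segment in the inventory fails at least one.

w, ʁ, ɲ, j, ɡ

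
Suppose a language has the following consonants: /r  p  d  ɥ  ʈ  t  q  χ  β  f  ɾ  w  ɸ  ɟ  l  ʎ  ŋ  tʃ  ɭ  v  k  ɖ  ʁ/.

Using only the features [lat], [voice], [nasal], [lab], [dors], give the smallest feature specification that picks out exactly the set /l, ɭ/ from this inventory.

The class [+lateral], [-dorsal] has exactly /l, ɭ/ as its extension in this inventory. No smaller conjunction from the listed features achieves this: [-dorsal] alone would also admit /r, p, d, ʈ, …/; [+lateral] alone would also admit /ʎ/; and checking the remaining single features turns up none with this extension.

[+lat, -dors]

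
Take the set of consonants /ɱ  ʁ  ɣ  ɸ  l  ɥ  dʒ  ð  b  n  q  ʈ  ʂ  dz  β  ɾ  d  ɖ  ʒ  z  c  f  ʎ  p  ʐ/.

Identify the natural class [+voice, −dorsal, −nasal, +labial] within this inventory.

b, β

Eliminate segments failing any feature: /ɱ, n/ are [+nasal]; /ʁ, ɣ, ɥ, ʎ/ are [+dorsal]; /ɸ, q, ʈ, ʂ, c, f, p/ are [−voice]; /l, dʒ, ð, dz, ɾ, d, ɖ, ʒ, z, ʐ/ are [−labial]. The remaining /b, β/ satisfy [+voice], [−dorsal], [−nasal], [+labial].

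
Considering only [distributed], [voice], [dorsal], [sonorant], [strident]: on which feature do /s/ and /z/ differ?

/s/ (voiceless alveolar fricative) and /z/ (voiced alveolar fricative) agree on [-distributed], [-dorsal], [-sonorant], [+strident]. They differ on [voice] (/s/ [-], /z/ [+]).

[voice]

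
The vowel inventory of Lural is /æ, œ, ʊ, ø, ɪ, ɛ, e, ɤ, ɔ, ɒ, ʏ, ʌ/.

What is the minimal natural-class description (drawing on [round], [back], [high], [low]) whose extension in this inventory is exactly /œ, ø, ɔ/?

[−high, −low, +round]

/œ, ø, ɔ/ are all [−high], [−low], [+round], and no other segment in the inventory matches all three values. Dropping any one of them over-generates: [−low, +round] alone would also admit /ʊ, ʏ/; [−high, +round] alone would also admit /ɒ/; [−high, −low] alone would also admit /ɛ, e, ɤ, ʌ/. No other combination of two listed features picks out exactly this set either, so fewer than three features will not do.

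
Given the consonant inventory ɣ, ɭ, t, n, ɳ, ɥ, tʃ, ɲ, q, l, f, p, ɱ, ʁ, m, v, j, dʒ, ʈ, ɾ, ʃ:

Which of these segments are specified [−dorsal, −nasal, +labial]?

Among the inventory, the [−dorsal] segments are /ɭ, t, n, ɳ, tʃ, l, f, p, ɱ, m, v, dʒ, ʈ, ɾ, ʃ/.
Of those, [−nasal] gives /ɭ, t, tʃ, l, f, p, v, dʒ, ʈ, ɾ, ʃ/.
Within that set, [+labial] leaves /f, p, v/.

f, p, v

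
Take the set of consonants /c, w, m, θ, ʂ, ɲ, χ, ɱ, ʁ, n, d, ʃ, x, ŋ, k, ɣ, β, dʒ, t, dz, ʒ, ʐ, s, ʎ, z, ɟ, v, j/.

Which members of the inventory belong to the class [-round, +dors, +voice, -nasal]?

The [-round] segments are /c, m, θ, ʂ, ɲ, χ, ɱ, ʁ, n, d, ʃ, x, ŋ, k, ɣ, β, dʒ, t, dz, ʒ, ʐ, s, ʎ, z, ɟ, v, j/.
Then [+dorsal] gives /c, ɲ, χ, ʁ, x, ŋ, k, ɣ, ʎ, ɟ, j/.
Intersecting with [+voice] gives /ɲ, ʁ, ŋ, ɣ, ʎ, ɟ, j/.
Intersecting with [-nasal] leaves /ʁ, ɣ, ʎ, ɟ, j/.

ʁ, ɣ, ʎ, ɟ, j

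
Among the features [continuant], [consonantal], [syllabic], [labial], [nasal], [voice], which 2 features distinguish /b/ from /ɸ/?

[voice], [continuant]

The two segments share [+consonantal], [−syllabic], [+labial], [−nasal]. The only features from the list on which they differ: /b/ is [+voice] while /ɸ/ is [−voice]; /b/ is [−continuant] while /ɸ/ is [+continuant].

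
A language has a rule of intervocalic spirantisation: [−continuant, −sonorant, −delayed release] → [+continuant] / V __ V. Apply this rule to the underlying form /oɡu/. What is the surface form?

[oɣu]

The only segment in the rule's environment that also matches [−continuant, −sonorant, −delayed release] is /ɡ/. Applying [+continuant] turns the voiced velar stop into /ɣ/ (voiced velar fricative), giving [oɣu].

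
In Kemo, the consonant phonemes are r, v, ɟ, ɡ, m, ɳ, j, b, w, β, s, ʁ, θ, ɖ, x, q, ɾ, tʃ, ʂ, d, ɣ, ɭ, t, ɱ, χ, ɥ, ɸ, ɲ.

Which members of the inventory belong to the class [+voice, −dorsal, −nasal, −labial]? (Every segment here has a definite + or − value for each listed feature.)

r, ɖ, ɾ, d, ɭ

Eliminate segments failing any feature: /v, b, β/ are [+labial]; /ɟ, ɡ, j, w, ʁ, ɣ, ɥ, ɲ/ are [+dorsal]; /m, ɳ, ɱ/ are [+nasal]; /s, θ, x, q, tʃ, ʂ, t, χ, ɸ/ are [−voice]. The remaining /r, ɖ, ɾ, d, ɭ/ satisfy [+voice], [−dorsal], [−nasal], [−labial].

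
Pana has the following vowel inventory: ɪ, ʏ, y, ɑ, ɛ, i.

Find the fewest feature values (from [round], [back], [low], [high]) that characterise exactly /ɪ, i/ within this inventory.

The class [+high], [-round] has exactly /ɪ, i/ as its extension in this inventory. No smaller conjunction from the listed features achieves this: [-round] alone would also admit /ɑ, ɛ/; [+high] alone would also admit /ʏ, y/; and checking the remaining single features turns up none with this extension.

[+high, -round]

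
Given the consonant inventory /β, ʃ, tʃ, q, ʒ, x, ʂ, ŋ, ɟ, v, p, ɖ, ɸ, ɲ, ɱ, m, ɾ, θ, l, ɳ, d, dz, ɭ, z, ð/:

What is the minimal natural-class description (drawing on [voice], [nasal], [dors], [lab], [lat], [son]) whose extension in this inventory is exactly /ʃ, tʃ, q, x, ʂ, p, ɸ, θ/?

Every target segment is [-voice] and no other inventory member is, so one feature is enough.

[-voice]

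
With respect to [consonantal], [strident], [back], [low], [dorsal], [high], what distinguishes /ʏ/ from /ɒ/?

/ʏ/ is the high front rounded lax vowel and /ɒ/ is the low back rounded vowel. Both are [-consonantal], [-strident], [+dorsal]. /ʏ/ is [+high] while /ɒ/ is [-high]; /ʏ/ is [-low] while /ɒ/ is [+low]; /ʏ/ is [-back] while /ɒ/ is [+back], so the distinguishing features are [high], [low], [back].

[high], [low], [back]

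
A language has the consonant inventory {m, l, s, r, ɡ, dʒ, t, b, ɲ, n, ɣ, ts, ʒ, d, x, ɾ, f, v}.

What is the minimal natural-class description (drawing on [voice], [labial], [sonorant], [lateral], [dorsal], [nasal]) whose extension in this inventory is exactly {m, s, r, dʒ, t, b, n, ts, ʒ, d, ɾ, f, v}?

[-lateral, -dorsal]

The class [-lateral], [-dorsal] has exactly /m, s, r, dʒ, t, b, n, ts, ʒ, d, ɾ, f, v/ as its extension in this inventory. No smaller conjunction from the listed features achieves this: [-dorsal] alone would also admit /l/; [-lateral] alone would also admit /ɡ, ɲ, ɣ, x/; and checking the remaining single features turns up none with this extension.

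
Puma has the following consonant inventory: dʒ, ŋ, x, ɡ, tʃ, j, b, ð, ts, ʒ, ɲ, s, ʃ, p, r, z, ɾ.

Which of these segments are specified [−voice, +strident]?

Checking each segment against [−voice], [+strident]: /tʃ/ (voiceless postalveolar affricate), /ts/ (voiceless alveolar affricate), /s/ (voiceless alveolar fricative), /ʃ/ (voiceless postalveolar fricative) satisfy every feature; every other segment in the inventory fails at least one.

tʃ, ts, s, ʃ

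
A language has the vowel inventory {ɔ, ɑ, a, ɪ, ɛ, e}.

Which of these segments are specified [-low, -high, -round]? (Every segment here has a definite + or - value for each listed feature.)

ɛ, e

First, the [-low] segments are /ɔ, ɪ, ɛ, e/.
Of those, [-high] gives /ɔ, ɛ, e/.
Intersecting with [-round] leaves /ɛ, e/.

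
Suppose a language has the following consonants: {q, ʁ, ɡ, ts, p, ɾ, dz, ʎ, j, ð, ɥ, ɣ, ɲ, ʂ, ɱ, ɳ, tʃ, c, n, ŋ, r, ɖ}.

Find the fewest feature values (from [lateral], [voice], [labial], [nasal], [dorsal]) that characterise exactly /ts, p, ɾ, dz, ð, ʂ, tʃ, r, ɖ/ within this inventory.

[−nasal, −dorsal]

Every target segment is [−nasal], [−dorsal]; each remaining inventory member fails at least one of these. Each conjunct is needed — [−dorsal] alone would also admit /ɱ, ɳ, n/; [−nasal] alone would also admit /q, ʁ, ɡ, ʎ, …/ — and no other single listed feature has exactly this extension, so two is the minimum.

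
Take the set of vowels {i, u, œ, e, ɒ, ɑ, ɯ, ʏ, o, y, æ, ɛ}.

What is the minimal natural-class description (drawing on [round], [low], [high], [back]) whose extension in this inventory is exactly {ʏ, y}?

/ʏ, y/ are all [+high], [−back], [+round], and no other segment in the inventory matches all three values. Dropping any one of them over-generates: [−back, +round] alone would also admit /œ/; [+high, +round] alone would also admit /u/; [+high, −back] alone would also admit /i/. No other combination of two listed features picks out exactly this set either, so fewer than three features will not do.

[+high, −back, +round]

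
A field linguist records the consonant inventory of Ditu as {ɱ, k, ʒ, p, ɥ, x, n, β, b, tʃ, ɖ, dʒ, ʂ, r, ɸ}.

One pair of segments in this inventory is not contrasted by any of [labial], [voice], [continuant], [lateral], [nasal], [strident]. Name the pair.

Both /β/ and /ɥ/ are [+labial], [+voice], [+continuant], [−lateral], [−nasal], [−strident]. Since the list omits [sonorant], [round] and [dorsal] — which do distinguish the voiced bilabial fricative from the labial-palatal glide — this pair collapses; all other pairs remain distinct.

β, ɥ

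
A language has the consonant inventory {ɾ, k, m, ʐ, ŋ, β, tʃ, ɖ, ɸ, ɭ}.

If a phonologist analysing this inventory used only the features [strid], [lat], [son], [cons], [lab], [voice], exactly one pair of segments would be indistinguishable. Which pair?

ɾ, ŋ

Both /ɾ/ and /ŋ/ are [−strident], [−lateral], [+sonorant], [+consonantal], [−labial], [+voice]. Since the list omits [nasal], [coronal] and [dorsal] — which do distinguish the alveolar tap from the velar nasal — this pair collapses; all other pairs remain distinct.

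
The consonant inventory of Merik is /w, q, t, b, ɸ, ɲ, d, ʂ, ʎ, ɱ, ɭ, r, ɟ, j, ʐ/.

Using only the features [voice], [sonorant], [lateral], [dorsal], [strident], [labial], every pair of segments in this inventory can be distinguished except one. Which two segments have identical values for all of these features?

Both /ɲ/ and /j/ are [+voice], [+sonorant], [−lateral], [+dorsal], [−strident], [−labial]. Since the list omits [nasal] and [continuant] — which do distinguish the palatal nasal from the palatal glide — this pair collapses; all other pairs remain distinct.

ɲ, j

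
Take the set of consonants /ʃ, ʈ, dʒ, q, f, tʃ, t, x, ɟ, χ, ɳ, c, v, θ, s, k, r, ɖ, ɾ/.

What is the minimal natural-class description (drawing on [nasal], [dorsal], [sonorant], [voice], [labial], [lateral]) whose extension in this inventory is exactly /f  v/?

Every target segment is [+labial] and no other inventory member is, so one feature is enough.

[+labial]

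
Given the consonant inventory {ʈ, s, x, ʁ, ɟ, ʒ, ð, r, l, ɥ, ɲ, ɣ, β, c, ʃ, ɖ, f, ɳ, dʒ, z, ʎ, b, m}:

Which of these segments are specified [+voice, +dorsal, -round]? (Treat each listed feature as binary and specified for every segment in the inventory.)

ʁ, ɟ, ɲ, ɣ, ʎ

Checking each segment against [+voice], [+dorsal], [-round]: /ʁ/ (voiced uvular fricative), /ɟ/ (voiced palatal stop), /ɲ/ (palatal nasal), /ɣ/ (voiced velar fricative), /ʎ/ (palatal lateral approximant) satisfy every feature; every other segment in the inventory fails at least one.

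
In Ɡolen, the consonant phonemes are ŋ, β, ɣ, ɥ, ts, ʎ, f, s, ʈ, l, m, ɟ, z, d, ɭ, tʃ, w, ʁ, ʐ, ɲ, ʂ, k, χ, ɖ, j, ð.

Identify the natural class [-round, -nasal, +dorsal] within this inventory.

ɣ, ʎ, ɟ, ʁ, k, χ, j

Eliminate segments failing any feature: /ŋ, m, ɲ/ are [+nasal]; /β, ts, f, s, ʈ, l, z, d, ɭ, tʃ, ʐ, ʂ, ɖ, ð/ are [-dorsal]; /ɥ, w/ are [+round]. The remaining /ɣ, ʎ, ɟ, ʁ, k, χ, j/ satisfy [-round], [-nasal], [+dorsal].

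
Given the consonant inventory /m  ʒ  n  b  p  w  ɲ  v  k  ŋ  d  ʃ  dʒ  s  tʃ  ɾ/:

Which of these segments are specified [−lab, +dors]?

ɲ, k, ŋ

Among the inventory, the [−labial] segments are /ʒ, n, ɲ, k, ŋ, d, ʃ, dʒ, s, tʃ, ɾ/.
Among these, [+dorsal] leaves /ɲ, k, ŋ/.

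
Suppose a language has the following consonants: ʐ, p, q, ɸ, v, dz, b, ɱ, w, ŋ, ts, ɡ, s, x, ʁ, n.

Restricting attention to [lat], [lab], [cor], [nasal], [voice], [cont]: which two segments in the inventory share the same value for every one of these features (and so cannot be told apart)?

w, v

/w/ (labial-velar glide) and /v/ (voiced labiodental fricative) are both [-lateral], [+labial], [-coronal], [-nasal], [+voice], [+continuant], so none of the listed features separates them. (They do differ in [sonorant], [round] and [dorsal], which are not among the given features.) Every other pair in the inventory differs on at least one listed feature.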